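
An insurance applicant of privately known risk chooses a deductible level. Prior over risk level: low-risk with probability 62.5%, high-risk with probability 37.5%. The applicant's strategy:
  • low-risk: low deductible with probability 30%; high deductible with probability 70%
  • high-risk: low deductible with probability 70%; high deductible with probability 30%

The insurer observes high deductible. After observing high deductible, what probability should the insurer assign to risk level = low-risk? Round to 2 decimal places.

Apply Bayes' rule using the sender's strategy as the likelihood.
P(high deductible) = 0.625·0.7 + 0.375·0.3 = 0.55
P(low-risk | high deductible) = (0.625·0.7) / 0.55 = 0.4375 / 0.55 = 0.795455

0.80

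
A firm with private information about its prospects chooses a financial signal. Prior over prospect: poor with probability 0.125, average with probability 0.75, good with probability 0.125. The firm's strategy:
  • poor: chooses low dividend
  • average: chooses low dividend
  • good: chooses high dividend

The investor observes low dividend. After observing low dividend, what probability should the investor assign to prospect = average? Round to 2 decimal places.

0.86

P(low dividend) = 0.125·1 + 0.75·1 + 0.125·0 = 0.875
P(average | low dividend) = (0.75·1) / 0.875 = 0.75 / 0.875 = 0.857143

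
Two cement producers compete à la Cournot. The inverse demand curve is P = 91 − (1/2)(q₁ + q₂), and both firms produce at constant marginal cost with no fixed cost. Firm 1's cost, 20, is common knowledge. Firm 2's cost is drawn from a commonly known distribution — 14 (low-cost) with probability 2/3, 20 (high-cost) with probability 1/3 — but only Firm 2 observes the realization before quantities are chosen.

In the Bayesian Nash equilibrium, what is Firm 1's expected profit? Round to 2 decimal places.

997.56

Type-c best response for Firm 2: q₂(c) = (91 − c) − q₁/2.
Firm 1 maximizes expected profit; its first-order condition is 91 − q₁ − (1/2)E[q₂] − 20 = 0.
Substituting E[q₂] and solving: E[c₂] = 16, so q₁ = (91 − 2·20 + 16)/(3/2) = 44.6667.
E[P] = 91 − (1/2)·(q₁ + E[q₂]) = 42.3333; Firm 1's expected profit = (E[P] − 20)·q₁ = (42.3333 − 20)·44.6667 = 997.556.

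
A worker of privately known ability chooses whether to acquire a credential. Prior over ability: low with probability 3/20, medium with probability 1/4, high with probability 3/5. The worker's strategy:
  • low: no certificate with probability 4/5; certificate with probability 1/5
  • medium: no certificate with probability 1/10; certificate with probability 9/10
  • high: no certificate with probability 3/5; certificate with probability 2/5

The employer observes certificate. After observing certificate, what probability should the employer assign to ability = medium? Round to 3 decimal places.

0.455

P(certificate) = (3/20)·(1/5) + (1/4)·(9/10) + (3/5)·(2/5) = 99/200
P(medium | certificate) = ((1/4)·(9/10)) / (99/200) = (9/40) / (99/200) = 5/11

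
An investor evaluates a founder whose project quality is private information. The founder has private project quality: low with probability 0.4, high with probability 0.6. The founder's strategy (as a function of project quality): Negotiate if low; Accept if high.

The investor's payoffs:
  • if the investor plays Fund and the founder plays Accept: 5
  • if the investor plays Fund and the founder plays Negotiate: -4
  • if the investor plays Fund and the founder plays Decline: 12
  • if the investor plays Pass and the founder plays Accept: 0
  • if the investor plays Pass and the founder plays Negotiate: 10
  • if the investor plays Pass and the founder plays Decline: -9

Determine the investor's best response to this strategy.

Pass

E[Fund] = 0.4·(-4) + 0.6·(5) = 1.4
E[Pass] = 0.4·(10) + 0.6·(0) = 4
Best response: Pass (4 is the largest).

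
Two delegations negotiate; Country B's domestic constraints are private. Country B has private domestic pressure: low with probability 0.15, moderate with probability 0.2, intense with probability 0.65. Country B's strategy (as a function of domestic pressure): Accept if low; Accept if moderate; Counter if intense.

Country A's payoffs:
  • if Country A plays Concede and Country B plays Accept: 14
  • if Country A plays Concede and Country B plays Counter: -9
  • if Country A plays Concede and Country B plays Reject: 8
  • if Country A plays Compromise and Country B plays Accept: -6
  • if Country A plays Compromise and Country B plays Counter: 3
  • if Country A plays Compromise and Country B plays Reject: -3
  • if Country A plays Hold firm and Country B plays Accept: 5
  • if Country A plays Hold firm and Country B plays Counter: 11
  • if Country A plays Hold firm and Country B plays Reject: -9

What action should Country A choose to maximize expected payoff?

Hold firm

Compute Country A's expected payoff for each action, taking the expectation over Country B's type.
E[Concede] = 0.15·(14) + 0.2·(14) + 0.65·(-9) = -0.95
E[Compromise] = 0.15·(-6) + 0.2·(-6) + 0.65·(3) = -0.15
E[Hold firm] = 0.15·(5) + 0.2·(5) + 0.65·(11) = 8.9
Best response: Hold firm (8.9 is the largest).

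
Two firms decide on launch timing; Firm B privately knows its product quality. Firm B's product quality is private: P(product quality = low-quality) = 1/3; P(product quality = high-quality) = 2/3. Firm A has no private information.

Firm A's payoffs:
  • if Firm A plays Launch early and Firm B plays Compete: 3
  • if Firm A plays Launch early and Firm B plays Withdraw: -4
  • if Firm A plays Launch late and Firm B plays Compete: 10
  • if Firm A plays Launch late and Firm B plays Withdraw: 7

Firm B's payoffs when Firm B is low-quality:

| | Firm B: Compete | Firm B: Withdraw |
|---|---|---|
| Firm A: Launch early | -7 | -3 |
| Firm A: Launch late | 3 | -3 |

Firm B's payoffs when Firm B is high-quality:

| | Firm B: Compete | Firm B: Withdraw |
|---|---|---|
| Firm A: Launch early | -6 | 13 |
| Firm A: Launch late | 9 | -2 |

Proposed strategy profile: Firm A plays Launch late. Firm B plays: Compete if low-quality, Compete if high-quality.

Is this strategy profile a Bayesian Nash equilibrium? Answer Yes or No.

Firm A plays Launch late: E[Launch late] = 1/3·(10) + 2/3·(10) = 10; E[Launch early] = 3. Best-responding. ✓
Firm B (product quality low-quality), facing Launch late: Compete gives 3, Withdraw gives -3. Proposed Compete is best. ✓
Firm B (product quality high-quality), facing Launch late: Compete gives 9, Withdraw gives -2. Proposed Compete is best. ✓

Yes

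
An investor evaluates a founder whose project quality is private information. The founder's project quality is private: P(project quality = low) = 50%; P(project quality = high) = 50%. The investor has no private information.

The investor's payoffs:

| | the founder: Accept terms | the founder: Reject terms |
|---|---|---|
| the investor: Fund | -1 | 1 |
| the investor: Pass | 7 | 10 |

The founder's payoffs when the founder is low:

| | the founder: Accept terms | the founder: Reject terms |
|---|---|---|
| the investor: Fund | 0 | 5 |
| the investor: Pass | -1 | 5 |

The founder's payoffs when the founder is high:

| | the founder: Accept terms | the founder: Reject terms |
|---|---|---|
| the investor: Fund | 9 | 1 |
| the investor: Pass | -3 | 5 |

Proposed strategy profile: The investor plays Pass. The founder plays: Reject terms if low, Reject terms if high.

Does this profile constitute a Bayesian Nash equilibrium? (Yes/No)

Yes

The investor plays Pass: E[Pass] = 0.5·(10) + 0.5·(10) = 10; E[Fund] = 1. Best-responding. ✓
The founder (project quality low), facing Pass: Accept terms gives -1, Reject terms gives 5. Proposed Reject terms is best. ✓
The founder (project quality high), facing Pass: Accept terms gives -3, Reject terms gives 5. Proposed Reject terms is best. ✓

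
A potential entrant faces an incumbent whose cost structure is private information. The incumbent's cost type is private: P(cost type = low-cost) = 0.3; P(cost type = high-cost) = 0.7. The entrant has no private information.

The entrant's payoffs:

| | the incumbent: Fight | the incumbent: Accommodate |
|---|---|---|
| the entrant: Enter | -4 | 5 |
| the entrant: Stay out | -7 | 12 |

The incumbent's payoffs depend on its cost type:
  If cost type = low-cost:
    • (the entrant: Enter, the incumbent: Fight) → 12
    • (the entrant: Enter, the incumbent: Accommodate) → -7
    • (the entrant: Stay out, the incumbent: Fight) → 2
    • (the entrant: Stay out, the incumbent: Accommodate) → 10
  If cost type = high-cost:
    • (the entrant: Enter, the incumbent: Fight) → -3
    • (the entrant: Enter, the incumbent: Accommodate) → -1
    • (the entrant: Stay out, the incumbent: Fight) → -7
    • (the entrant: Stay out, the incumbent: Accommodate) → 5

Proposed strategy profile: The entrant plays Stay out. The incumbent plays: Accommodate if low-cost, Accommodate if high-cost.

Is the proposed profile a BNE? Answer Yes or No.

Yes

The entrant plays Stay out: E[Stay out] = 0.3·(12) + 0.7·(12) = 12; E[Enter] = 5. Best-responding. ✓
The incumbent (cost type low-cost), facing Stay out: Fight gives 2, Accommodate gives 10. Proposed Accommodate is best. ✓
The incumbent (cost type high-cost), facing Stay out: Fight gives -7, Accommodate gives 5. Proposed Accommodate is best. ✓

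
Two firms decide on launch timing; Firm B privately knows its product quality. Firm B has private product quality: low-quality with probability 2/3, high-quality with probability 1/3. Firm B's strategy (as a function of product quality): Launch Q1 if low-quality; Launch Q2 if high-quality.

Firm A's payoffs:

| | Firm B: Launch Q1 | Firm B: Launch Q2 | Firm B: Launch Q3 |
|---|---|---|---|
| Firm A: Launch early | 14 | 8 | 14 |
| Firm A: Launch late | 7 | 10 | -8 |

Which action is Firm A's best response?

Launch early

E[Launch early] = 2/3·(14) + 1/3·(8) = 12
E[Launch late] = 2/3·(7) + 1/3·(10) = 8
Best response: Launch early (12 is the largest).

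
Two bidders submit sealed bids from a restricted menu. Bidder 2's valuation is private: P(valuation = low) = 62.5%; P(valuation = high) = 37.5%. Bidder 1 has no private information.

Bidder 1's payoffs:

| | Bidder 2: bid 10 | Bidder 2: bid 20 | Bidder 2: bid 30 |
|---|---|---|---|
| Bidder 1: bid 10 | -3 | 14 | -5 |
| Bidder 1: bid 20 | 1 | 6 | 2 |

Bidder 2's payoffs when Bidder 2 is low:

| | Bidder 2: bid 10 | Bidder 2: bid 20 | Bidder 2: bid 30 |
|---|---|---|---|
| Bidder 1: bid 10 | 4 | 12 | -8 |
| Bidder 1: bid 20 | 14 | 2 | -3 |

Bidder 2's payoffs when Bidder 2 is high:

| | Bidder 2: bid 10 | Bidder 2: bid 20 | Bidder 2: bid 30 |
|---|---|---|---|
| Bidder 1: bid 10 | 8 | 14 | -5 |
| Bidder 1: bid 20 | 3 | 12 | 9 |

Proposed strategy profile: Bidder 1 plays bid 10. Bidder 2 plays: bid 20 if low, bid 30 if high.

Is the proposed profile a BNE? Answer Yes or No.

No

Bidder 1 plays bid 10: E[bid 10] = 0.625·(14) + 0.375·(-5) = 6.875; E[bid 20] = 4.5. Best-responding. ✓
Bidder 2 (valuation low), facing bid 10: bid 10 gives 4, bid 20 gives 12, bid 30 gives -8. Proposed bid 20 is best. ✓
Bidder 2 (valuation high), facing bid 10: bid 10 gives 8, bid 20 gives 14, bid 30 gives -5. Proposed bid 30 is not best — profitable deviation exists. ✗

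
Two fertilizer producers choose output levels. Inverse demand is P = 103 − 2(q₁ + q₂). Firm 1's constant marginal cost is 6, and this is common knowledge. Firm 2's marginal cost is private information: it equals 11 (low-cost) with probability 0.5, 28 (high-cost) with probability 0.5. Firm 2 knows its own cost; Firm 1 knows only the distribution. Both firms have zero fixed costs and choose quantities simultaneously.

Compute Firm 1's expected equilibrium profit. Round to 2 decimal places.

678.35

Firm 2 with cost c maximizes (103 − 2(q₁+q₂) − c)·q₂, giving q₂(c) = (103 − c − 2q₁)/4.
E[c₂] = 0.5·11 + 0.5·28 = 19.5
Firm 1's FOC against E[q₂] yields q₁ = (103 − 2·6 + E[c₂])/6 = (103 − 12 + 19.5)/6 = 18.4167.
E[P] = 103 − 2·(q₁ + E[q₂]) = 42.8333; Firm 1's expected profit = (E[P] − 6)·q₁ = (42.8333 − 6)·18.4167 = 678.347.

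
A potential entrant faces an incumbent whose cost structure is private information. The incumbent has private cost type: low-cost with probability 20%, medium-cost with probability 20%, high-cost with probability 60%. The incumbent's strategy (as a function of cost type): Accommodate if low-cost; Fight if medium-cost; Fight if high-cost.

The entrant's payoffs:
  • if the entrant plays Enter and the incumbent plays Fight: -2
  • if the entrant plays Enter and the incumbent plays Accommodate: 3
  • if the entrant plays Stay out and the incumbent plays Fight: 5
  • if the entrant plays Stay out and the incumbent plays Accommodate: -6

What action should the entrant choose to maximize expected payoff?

E[Enter] = 0.2·(3) + 0.2·(-2) + 0.6·(-2) = -1
E[Stay out] = 0.2·(-6) + 0.2·(5) + 0.6·(5) = 2.8
Best response: Stay out (2.8 is the largest).

Stay out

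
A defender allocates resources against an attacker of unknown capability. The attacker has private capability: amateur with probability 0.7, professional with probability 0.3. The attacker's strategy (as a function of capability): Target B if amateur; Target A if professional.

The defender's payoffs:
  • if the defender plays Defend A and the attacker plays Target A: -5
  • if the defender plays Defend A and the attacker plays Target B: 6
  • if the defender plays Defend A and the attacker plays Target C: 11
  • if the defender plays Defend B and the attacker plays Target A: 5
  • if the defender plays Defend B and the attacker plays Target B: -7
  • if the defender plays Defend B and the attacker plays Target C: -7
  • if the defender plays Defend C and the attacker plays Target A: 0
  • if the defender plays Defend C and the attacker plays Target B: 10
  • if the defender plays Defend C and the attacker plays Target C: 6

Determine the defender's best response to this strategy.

Compute the defender's expected payoff for each action, taking the expectation over the attacker's type.
E[Defend A] = 0.7·(6) + 0.3·(-5) = 2.7
E[Defend B] = 0.7·(-7) + 0.3·(5) = -3.4
E[Defend C] = 0.7·(10) + 0.3·(0) = 7
Best response: Defend C (7 is the largest).

Defend C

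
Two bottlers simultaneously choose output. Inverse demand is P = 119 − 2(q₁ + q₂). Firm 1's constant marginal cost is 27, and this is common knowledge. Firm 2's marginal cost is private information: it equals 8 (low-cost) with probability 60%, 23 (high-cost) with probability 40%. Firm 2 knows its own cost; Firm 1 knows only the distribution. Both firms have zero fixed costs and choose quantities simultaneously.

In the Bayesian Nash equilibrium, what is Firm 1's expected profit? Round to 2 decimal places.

Type-c best response for Firm 2: q₂(c) = (119 − c)/4 − q₁/2.
Firm 1 maximizes expected profit; its first-order condition is 119 − 4q₁ − 2E[q₂] − 27 = 0.
Substituting E[q₂] and solving: E[c₂] = 14, so q₁ = (119 − 2·27 + 14)/6 = 13.1667.
E[P] = 119 − 2·(q₁ + E[q₂]) = 53.3333; Firm 1's expected profit = (E[P] − 27)·q₁ = (53.3333 − 27)·13.1667 = 346.722.

346.72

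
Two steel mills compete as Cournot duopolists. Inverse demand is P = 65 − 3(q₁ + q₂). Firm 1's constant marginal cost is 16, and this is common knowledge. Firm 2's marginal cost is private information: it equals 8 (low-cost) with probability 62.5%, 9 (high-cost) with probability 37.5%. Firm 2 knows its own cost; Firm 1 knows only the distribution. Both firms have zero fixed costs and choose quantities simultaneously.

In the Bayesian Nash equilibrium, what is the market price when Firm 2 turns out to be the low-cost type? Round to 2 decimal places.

29.60

Type-c best response for Firm 2: q₂(c) = (65 − c)/6 − q₁/2.
Firm 1 maximizes expected profit; its first-order condition is 65 − 6q₁ − 3E[q₂] − 16 = 0.
Substituting E[q₂] and solving: E[c₂] = 8.375, so q₁ = (65 − 2·16 + 8.375)/9 = 4.59722.
q₂(low-cost) = 7.20139, so P = 65 − 3·(4.59722 + 7.20139) = 29.6042.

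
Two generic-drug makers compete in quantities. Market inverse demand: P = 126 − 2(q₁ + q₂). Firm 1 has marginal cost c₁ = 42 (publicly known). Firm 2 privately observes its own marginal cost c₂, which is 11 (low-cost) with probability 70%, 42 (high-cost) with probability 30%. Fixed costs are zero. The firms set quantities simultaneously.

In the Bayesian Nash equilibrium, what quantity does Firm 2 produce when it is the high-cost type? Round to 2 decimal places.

Type-c best response for Firm 2: q₂(c) = (126 − c)/4 − q₁/2.
Firm 1 maximizes expected profit; its first-order condition is 126 − 4q₁ − 2E[q₂] − 42 = 0.
Substituting E[q₂] and solving: E[c₂] = 20.3, so q₁ = (126 − 2·42 + 20.3)/6 = 10.3833.
q₂(high-cost) = (126 − 42 − 2·10.3833)/4 = 15.8083.

15.81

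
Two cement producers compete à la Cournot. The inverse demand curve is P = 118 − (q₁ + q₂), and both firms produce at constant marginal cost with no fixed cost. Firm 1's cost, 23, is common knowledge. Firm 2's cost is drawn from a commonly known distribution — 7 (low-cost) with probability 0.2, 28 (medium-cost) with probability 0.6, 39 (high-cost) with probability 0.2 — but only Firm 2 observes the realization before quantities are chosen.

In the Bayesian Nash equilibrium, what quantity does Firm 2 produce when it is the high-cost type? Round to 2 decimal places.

Type-c best response for Firm 2: q₂(c) = (118 − c)/2 − q₁/2.
Firm 1 maximizes expected profit; its first-order condition is 118 − 2q₁ − E[q₂] − 23 = 0.
Substituting E[q₂] and solving: E[c₂] = 26, so q₁ = (118 − 2·23 + 26)/3 = 32.6667.
q₂(high-cost) = (118 − 39 − 32.6667)/2 = 23.1667.

23.17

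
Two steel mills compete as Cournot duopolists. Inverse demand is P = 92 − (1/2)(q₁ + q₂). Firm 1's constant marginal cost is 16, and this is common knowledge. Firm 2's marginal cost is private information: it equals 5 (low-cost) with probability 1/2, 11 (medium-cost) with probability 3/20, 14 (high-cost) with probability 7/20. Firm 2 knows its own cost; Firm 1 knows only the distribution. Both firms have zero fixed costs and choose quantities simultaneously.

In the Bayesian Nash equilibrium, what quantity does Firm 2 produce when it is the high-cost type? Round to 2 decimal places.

Firm 2 with cost c maximizes (92 − (1/2)(q₁+q₂) − c)·q₂, giving q₂(c) = (92 − c − (1/2)q₁).
E[c₂] = 1/2·5 + 3/20·11 + 7/20·14 = 9.05
Firm 1's FOC against E[q₂] yields q₁ = (92 − 2·16 + E[c₂])/(3/2) = (92 − 32 + 9.05)/(3/2) = 46.0333.
q₂(high-cost) = (92 − 14 − (1/2)·46.0333) = 54.9833.

54.98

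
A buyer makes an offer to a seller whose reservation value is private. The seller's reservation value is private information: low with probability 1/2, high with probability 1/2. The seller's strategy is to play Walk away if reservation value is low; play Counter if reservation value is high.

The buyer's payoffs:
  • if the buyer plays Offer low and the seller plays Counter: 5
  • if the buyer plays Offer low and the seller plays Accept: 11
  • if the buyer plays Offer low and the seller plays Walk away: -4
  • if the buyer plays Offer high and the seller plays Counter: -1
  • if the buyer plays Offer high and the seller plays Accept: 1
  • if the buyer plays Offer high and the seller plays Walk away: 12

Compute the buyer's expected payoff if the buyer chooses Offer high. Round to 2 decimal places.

Take the expectation over the seller's reservation value, weighting each type's action by its prior probability.
E[Offer high] = 1/2·12 + 1/2·(-1) = 6 + (-1/2) = 11/2

5.50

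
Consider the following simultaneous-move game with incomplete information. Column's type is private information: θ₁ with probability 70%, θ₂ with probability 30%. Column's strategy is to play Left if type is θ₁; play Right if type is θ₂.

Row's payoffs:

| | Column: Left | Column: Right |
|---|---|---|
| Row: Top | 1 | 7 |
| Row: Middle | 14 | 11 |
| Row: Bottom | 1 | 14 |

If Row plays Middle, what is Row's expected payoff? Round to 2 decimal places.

13.10

Take the expectation over Column's type, weighting each type's action by its prior probability.
E[Middle] = 0.7·14 + 0.3·11 = 9.8 + 3.3 = 13.1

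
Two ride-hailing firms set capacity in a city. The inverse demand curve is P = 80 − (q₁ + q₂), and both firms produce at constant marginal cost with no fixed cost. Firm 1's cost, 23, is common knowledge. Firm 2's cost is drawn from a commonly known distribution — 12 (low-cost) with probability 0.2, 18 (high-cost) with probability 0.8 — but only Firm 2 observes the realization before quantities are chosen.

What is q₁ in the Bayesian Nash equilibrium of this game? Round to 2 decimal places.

Type-c best response for Firm 2: q₂(c) = (80 − c)/2 − q₁/2.
Firm 1 maximizes expected profit; its first-order condition is 80 − 2q₁ − E[q₂] − 23 = 0.
Substituting E[q₂] and solving: E[c₂] = 16.8, so q₁ = (80 − 2·23 + 16.8)/3 = 16.9333.

16.93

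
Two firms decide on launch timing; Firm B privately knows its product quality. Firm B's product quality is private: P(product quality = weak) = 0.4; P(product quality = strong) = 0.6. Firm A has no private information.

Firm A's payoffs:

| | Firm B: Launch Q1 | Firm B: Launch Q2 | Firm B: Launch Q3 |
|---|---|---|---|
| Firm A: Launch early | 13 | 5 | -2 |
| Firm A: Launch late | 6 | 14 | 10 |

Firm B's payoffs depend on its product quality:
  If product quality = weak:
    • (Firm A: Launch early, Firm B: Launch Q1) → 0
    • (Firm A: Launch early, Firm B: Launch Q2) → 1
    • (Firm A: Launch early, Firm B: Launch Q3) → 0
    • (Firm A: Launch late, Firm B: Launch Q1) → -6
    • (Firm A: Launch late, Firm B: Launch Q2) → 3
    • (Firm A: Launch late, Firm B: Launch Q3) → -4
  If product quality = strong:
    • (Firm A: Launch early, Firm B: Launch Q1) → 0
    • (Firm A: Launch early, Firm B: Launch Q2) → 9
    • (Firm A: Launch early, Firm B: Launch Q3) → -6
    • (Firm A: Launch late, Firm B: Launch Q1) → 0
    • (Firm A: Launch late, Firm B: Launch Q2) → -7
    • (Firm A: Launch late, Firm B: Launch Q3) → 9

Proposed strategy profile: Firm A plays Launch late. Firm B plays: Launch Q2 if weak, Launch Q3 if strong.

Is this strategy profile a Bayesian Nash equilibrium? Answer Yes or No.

A profile is a BNE iff every type of every player is best-responding given beliefs about the other side.
Firm A plays Launch late: E[Launch late] = 0.4·(14) + 0.6·(10) = 11.6; E[Launch early] = 0.8. Best-responding. ✓
Firm B (product quality weak), facing Launch late: Launch Q1 gives -6, Launch Q2 gives 3, Launch Q3 gives -4. Proposed Launch Q2 is best. ✓
Firm B (product quality strong), facing Launch late: Launch Q1 gives 0, Launch Q2 gives -7, Launch Q3 gives 9. Proposed Launch Q3 is best. ✓

Yes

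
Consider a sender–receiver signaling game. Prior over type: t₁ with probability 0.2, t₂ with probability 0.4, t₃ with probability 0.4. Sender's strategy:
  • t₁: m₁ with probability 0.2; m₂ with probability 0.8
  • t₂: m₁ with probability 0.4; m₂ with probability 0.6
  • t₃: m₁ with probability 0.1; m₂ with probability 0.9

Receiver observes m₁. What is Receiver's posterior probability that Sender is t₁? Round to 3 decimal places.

0.167

P(m₁) = 0.2·0.2 + 0.4·0.4 + 0.4·0.1 = 0.24
P(t₁ | m₁) = (0.2·0.2) / 0.24 = 0.04 / 0.24 = 0.166667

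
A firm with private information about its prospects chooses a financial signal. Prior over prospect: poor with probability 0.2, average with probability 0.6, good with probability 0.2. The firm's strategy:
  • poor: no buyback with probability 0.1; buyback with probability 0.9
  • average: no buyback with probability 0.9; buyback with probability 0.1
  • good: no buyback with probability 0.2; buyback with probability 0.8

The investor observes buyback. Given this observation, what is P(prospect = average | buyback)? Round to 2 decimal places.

Apply Bayes' rule using the sender's strategy as the likelihood.
P(buyback) = 0.2·0.9 + 0.6·0.1 + 0.2·0.8 = 0.4
P(average | buyback) = (0.6·0.1) / 0.4 = 0.06 / 0.4 = 0.15

0.15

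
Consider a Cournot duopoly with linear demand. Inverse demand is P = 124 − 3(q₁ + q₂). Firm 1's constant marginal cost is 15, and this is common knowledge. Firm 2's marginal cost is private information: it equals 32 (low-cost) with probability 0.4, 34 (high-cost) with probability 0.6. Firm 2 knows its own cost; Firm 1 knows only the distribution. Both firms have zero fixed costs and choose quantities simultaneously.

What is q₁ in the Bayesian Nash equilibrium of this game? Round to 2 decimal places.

Firm 2 with cost c maximizes (124 − 3(q₁+q₂) − c)·q₂, giving q₂(c) = (124 − c − 3q₁)/6.
E[c₂] = 0.4·32 + 0.6·34 = 33.2
Firm 1's FOC against E[q₂] yields q₁ = (124 − 2·15 + E[c₂])/9 = (124 − 30 + 33.2)/9 = 14.1333.

14.13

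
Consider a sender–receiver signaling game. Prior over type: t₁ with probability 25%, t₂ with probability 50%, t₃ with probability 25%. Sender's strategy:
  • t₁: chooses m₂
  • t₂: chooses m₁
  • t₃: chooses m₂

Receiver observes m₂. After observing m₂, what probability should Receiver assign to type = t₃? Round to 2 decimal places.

Apply Bayes' rule using the sender's strategy as the likelihood.
P(m₂) = 0.25·1 + 0.5·0 + 0.25·1 = 0.5
P(t₃ | m₂) = (0.25·1) / 0.5 = 0.25 / 0.5 = 0.5

0.50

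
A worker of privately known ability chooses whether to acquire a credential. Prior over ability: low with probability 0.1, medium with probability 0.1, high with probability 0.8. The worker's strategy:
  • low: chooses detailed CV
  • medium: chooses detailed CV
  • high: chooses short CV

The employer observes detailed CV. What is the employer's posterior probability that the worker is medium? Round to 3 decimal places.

P(detailed CV) = 0.1·1 + 0.1·1 + 0.8·0 = 0.2
P(medium | detailed CV) = (0.1·1) / 0.2 = 0.1 / 0.2 = 0.5

0.500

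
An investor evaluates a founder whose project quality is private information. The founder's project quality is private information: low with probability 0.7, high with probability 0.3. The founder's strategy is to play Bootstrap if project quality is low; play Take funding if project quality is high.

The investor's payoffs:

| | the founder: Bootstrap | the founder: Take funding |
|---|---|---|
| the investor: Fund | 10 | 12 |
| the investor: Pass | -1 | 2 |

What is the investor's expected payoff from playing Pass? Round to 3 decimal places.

Take the expectation over the founder's project quality, weighting each type's action by its prior probability.
E[Pass] = 0.7·(-1) + 0.3·2 = (-0.7) + 0.6 = -0.1

-0.100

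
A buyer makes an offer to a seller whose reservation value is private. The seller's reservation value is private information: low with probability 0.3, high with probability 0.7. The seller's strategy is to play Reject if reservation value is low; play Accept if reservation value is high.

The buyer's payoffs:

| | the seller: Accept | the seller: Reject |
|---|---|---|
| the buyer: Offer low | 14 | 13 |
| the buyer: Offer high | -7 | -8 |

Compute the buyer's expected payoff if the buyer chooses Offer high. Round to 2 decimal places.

E[Offer high] = 0.3·(-8) + 0.7·(-7) = (-2.4) + (-4.9) = -7.3

-7.30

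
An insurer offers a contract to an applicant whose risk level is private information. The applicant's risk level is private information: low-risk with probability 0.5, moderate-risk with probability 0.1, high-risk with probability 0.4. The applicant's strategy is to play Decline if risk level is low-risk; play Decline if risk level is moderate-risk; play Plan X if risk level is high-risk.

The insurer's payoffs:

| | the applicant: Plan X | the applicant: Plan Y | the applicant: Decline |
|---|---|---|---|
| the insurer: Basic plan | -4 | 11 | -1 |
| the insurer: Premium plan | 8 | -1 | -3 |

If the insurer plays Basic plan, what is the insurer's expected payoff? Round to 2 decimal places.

-2.20

E[Basic plan] = 0.5·(-1) + 0.1·(-1) + 0.4·(-4) = (-0.5) + (-0.1) + (-1.6) = -2.2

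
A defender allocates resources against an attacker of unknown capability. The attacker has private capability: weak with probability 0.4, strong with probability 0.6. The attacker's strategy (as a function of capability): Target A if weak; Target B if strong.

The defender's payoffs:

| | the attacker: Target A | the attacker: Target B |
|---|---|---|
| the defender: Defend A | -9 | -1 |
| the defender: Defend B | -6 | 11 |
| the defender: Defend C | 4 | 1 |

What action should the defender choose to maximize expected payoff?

Defend B

E[Defend A] = 0.4·(-9) + 0.6·(-1) = -4.2
E[Defend B] = 0.4·(-6) + 0.6·(11) = 4.2
E[Defend C] = 0.4·(4) + 0.6·(1) = 2.2
Best response: Defend B (4.2 is the largest).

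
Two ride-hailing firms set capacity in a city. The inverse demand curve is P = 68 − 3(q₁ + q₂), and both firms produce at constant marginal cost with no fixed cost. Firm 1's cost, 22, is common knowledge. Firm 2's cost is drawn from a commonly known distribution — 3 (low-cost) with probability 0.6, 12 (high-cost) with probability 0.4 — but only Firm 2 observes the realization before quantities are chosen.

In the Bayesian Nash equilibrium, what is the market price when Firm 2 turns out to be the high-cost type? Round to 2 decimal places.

Type-c best response for Firm 2: q₂(c) = (68 − c)/6 − q₁/2.
Firm 1 maximizes expected profit; its first-order condition is 68 − 6q₁ − 3E[q₂] − 22 = 0.
Substituting E[q₂] and solving: E[c₂] = 6.6, so q₁ = (68 − 2·22 + 6.6)/9 = 3.4.
q₂(high-cost) = 7.63333, so P = 68 − 3·(3.4 + 7.63333) = 34.9.

34.90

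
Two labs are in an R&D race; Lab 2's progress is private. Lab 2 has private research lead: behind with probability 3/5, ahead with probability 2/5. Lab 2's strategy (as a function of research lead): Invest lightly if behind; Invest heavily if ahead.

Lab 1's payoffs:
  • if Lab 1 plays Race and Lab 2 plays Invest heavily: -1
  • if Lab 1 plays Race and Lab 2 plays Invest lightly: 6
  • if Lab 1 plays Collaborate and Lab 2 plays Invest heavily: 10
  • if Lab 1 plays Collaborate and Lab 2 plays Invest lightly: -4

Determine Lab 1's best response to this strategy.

Compute Lab 1's expected payoff for each action, taking the expectation over Lab 2's type.
E[Race] = 3/5·(6) + 2/5·(-1) = 16/5
E[Collaborate] = 3/5·(-4) + 2/5·(10) = 8/5
Best response: Race (16/5 is the largest).

Race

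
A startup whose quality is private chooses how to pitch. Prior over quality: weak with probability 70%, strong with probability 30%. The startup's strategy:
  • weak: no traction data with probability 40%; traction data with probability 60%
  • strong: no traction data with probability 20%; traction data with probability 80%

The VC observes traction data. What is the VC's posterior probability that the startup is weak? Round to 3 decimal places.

0.636

P(traction data) = 0.7·0.6 + 0.3·0.8 = 0.66
P(weak | traction data) = (0.7·0.6) / 0.66 = 0.42 / 0.66 = 0.636364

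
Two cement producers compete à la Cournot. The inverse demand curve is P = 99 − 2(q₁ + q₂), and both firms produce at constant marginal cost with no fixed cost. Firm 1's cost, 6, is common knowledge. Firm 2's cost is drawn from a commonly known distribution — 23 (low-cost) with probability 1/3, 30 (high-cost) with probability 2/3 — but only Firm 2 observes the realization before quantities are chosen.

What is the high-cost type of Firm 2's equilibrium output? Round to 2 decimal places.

Firm 2 with cost c maximizes (99 − 2(q₁+q₂) − c)·q₂, giving q₂(c) = (99 − c − 2q₁)/4.
E[c₂] = 1/3·23 + 2/3·30 = 27.6667
Firm 1's FOC against E[q₂] yields q₁ = (99 − 2·6 + E[c₂])/6 = (99 − 12 + 27.6667)/6 = 19.1111.
q₂(high-cost) = (99 − 30 − 2·19.1111)/4 = 7.69444.

7.69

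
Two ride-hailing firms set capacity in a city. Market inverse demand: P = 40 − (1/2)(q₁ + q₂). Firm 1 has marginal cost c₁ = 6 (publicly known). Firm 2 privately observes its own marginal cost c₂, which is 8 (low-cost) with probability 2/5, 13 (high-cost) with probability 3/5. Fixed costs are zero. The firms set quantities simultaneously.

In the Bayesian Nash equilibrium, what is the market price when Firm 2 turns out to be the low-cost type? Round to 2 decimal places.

17.50

Firm 2 with cost c maximizes (40 − (1/2)(q₁+q₂) − c)·q₂, giving q₂(c) = (40 − c − (1/2)q₁).
E[c₂] = 2/5·8 + 3/5·13 = 11
Firm 1's FOC against E[q₂] yields q₁ = (40 − 2·6 + E[c₂])/(3/2) = (40 − 12 + 11)/(3/2) = 26.
q₂(low-cost) = 19, so P = 40 − (1/2)·(26 + 19) = 17.5.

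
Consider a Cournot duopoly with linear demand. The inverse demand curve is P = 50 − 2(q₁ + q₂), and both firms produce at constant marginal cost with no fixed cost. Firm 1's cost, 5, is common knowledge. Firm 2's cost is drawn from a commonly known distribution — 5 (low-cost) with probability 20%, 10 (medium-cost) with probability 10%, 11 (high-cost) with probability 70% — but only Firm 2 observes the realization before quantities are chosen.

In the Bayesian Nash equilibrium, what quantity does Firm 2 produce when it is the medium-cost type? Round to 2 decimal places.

Type-c best response for Firm 2: q₂(c) = (50 − c)/4 − q₁/2.
Firm 1 maximizes expected profit; its first-order condition is 50 − 4q₁ − 2E[q₂] − 5 = 0.
Substituting E[q₂] and solving: E[c₂] = 9.7, so q₁ = (50 − 2·5 + 9.7)/6 = 8.28333.
q₂(medium-cost) = (50 − 10 − 2·8.28333)/4 = 5.85833.

5.86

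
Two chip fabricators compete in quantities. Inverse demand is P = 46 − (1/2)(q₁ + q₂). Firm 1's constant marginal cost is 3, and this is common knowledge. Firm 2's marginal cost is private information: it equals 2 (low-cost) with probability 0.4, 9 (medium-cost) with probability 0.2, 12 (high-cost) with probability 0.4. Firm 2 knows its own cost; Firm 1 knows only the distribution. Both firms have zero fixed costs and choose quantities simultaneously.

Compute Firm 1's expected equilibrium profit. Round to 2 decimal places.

Firm 2 with cost c maximizes (46 − (1/2)(q₁+q₂) − c)·q₂, giving q₂(c) = (46 − c − (1/2)q₁).
E[c₂] = 0.4·2 + 0.2·9 + 0.4·12 = 7.4
Firm 1's FOC against E[q₂] yields q₁ = (46 − 2·3 + E[c₂])/(3/2) = (46 − 6 + 7.4)/(3/2) = 31.6.
E[P] = 46 − (1/2)·(q₁ + E[q₂]) = 18.8; Firm 1's expected profit = (E[P] − 3)·q₁ = (18.8 − 3)·31.6 = 499.28.

499.28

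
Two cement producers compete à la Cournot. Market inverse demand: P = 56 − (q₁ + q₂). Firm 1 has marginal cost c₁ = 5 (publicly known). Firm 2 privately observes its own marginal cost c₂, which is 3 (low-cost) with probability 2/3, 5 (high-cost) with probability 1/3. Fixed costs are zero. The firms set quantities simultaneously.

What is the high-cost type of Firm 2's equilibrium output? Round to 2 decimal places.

17.22

Each type of Firm 2 best-responds to q₁; Firm 1 best-responds to the expected q₂ over Firm 2's types.
Firm 2 with cost c maximizes (56 − (q₁+q₂) − c)·q₂, giving q₂(c) = (56 − c − q₁)/2.
E[c₂] = 2/3·3 + 1/3·5 = 3.66667
Firm 1's FOC against E[q₂] yields q₁ = (56 − 2·5 + E[c₂])/3 = (56 − 10 + 3.66667)/3 = 16.5556.
q₂(high-cost) = (56 − 5 − 16.5556)/2 = 17.2222.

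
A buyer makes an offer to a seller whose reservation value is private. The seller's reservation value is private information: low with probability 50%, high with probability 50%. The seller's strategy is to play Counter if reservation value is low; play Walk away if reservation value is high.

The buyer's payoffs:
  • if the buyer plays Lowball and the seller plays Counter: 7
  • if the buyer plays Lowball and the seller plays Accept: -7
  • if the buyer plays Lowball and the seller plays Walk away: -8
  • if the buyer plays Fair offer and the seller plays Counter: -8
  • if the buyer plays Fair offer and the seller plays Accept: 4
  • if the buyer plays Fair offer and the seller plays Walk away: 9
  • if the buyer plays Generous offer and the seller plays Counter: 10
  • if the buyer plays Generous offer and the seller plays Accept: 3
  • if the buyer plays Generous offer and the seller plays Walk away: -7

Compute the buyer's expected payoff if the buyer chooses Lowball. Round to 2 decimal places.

-0.50

Take the expectation over the seller's reservation value, weighting each type's action by its prior probability.
E[Lowball] = 0.5·7 + 0.5·(-8) = 3.5 + (-4) = -0.5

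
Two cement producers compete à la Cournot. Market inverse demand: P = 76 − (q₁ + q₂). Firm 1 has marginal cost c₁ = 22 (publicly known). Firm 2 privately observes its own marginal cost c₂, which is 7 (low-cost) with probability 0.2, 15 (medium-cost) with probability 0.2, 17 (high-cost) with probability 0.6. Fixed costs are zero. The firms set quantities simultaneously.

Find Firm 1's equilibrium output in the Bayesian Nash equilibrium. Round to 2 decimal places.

Firm 2 with cost c maximizes (76 − (q₁+q₂) − c)·q₂, giving q₂(c) = (76 − c − q₁)/2.
E[c₂] = 0.2·7 + 0.2·15 + 0.6·17 = 14.6
Firm 1's FOC against E[q₂] yields q₁ = (76 − 2·22 + E[c₂])/3 = (76 − 44 + 14.6)/3 = 15.5333.

15.53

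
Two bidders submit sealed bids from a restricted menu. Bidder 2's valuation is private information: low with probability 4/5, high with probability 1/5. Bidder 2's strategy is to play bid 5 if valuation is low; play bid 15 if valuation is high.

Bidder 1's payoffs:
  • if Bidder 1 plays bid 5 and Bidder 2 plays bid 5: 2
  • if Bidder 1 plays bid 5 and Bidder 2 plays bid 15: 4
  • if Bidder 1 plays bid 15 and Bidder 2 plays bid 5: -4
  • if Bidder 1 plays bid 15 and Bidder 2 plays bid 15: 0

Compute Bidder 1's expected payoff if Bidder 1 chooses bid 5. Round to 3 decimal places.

2.400

Take the expectation over Bidder 2's valuation, weighting each type's action by its prior probability.
E[bid 5] = 4/5·2 + 1/5·4 = 8/5 + 4/5 = 12/5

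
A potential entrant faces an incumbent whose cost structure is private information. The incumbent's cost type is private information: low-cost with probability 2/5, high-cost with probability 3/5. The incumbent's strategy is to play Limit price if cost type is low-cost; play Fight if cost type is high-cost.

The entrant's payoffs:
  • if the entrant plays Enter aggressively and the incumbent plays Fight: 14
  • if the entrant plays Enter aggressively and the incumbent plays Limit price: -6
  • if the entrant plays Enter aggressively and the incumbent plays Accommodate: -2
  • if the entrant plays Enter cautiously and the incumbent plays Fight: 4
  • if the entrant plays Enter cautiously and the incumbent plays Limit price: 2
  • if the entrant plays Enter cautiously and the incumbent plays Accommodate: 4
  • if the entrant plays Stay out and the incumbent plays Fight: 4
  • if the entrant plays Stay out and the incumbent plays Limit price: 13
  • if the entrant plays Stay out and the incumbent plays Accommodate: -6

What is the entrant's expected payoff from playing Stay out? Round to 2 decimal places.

E[Stay out] = 2/5·13 + 3/5·4 = 26/5 + 12/5 = 38/5

7.60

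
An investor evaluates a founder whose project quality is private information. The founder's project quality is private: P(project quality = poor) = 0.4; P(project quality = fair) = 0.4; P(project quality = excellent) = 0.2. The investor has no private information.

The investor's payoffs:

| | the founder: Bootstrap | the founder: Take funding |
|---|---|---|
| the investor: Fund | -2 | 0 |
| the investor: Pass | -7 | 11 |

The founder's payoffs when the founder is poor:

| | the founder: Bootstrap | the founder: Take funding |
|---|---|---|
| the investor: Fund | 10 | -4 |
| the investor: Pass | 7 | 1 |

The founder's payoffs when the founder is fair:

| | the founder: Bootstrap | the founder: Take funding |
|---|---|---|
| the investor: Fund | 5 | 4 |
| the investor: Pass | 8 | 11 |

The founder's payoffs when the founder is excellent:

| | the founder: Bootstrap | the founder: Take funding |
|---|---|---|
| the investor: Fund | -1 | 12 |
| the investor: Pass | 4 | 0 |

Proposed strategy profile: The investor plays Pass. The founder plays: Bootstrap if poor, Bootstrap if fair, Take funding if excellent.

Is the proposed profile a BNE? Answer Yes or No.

No

The investor plays Pass: E[Pass] = 0.4·(-7) + 0.4·(-7) + 0.2·(11) = -3.4; E[Fund] = -1.6. Not best-responding. ✗
The founder (project quality poor), facing Pass: Bootstrap gives 7, Take funding gives 1. Proposed Bootstrap is best. ✓
The founder (project quality fair), facing Pass: Bootstrap gives 8, Take funding gives 11. Proposed Bootstrap is not best — profitable deviation exists. ✗
The founder (project quality excellent), facing Pass: Bootstrap gives 4, Take funding gives 0. Proposed Take funding is not best — profitable deviation exists. ✗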